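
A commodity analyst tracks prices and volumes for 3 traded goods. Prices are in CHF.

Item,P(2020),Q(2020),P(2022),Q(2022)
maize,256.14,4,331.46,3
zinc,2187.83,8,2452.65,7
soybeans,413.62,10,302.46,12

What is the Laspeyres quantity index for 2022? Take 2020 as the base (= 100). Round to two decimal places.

92.87

Laspeyres quantity index uses base-period prices as weights.
ΣP(2020)·Q(2022) = 256.14×3 + 2187.83×7 + 413.62×12 = 768.42 + 15314.81 + 4963.44 = 21046.67
ΣP(2020)·Q(2020) = 256.14×4 + 2187.83×8 + 413.62×10 = 1024.56 + 17502.64 + 4136.2 = 22663.4
Index = 21046.67 / 22663.4 × 100 = 92.8663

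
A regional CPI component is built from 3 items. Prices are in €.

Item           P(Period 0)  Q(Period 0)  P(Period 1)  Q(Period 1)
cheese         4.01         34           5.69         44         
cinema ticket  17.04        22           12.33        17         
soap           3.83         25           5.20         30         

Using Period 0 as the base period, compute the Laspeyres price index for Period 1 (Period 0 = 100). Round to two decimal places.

97.98

Laspeyres price index uses base-period quantities as weights.
ΣP(Period 1)·Q(Period 0) = 5.69×34 + 12.33×22 + 5.20×25 = 193.46 + 271.26 + 130 = 594.72
ΣP(Period 0)·Q(Period 0) = 4.01×34 + 17.04×22 + 3.83×25 = 136.34 + 374.88 + 95.75 = 606.97
Index = 594.72 / 606.97 × 100 = 97.9818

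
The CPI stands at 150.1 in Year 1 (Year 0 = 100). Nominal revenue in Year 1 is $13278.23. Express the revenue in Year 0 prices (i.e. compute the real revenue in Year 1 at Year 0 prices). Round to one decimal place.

8846.3

Real = Nominal ÷ (Index/100) = 13278.23 ÷ (150.1/100)
     = 13278.23 ÷ 1.501 = 8846.2558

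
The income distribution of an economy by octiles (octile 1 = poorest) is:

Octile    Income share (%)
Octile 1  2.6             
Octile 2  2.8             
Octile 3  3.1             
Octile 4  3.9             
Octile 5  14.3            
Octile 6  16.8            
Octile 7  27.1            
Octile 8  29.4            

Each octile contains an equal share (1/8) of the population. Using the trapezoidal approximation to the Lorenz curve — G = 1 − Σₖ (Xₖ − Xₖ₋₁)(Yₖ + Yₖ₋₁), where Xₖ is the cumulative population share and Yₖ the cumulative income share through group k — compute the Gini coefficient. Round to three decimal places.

0.451

Cumulative income shares Yₖ: 0.0260, 0.0540, 0.0850, 0.1240, 0.2670, 0.4350, 0.7060, 1.0000
Σ (Xₖ−Xₖ₋₁)(Yₖ+Yₖ₋₁) = (1/8)(0.0260+0.0000) + (1/8)(0.0540+0.0260) + (1/8)(0.0850+0.0540) + (1/8)(0.1240+0.0850) + (1/8)(0.2670+0.1240) + (1/8)(0.4350+0.2670) + (1/8)(0.7060+0.4350) + (1/8)(1.0000+0.7060)
  = 0.0033 + 0.0100 + 0.0174 + 0.0261 + 0.0489 + 0.0878 + 0.1426 + 0.2132 = 0.5493
G = 1 − 0.5493 = 0.4507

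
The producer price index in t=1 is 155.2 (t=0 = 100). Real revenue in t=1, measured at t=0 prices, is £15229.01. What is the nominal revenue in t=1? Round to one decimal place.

Nominal = Real × (Index/100) = 15229.01 × (155.2/100)
        = 15229.01 × 1.552 = 23635.4235

23635.4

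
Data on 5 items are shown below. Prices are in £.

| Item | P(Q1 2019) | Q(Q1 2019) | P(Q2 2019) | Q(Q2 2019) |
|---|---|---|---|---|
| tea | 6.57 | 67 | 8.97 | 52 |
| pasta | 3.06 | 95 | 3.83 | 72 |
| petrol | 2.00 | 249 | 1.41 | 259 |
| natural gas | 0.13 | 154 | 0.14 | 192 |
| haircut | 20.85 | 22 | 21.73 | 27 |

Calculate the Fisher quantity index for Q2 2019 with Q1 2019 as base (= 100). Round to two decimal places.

Laspeyres component (base-period weights):
ΣP(Q1 2019)Q(Q2 2019) = 6.57×52 + 3.06×72 + 2.00×259 + 0.13×192 + 20.85×27 = 341.64 + 220.32 + 518 + 24.96 + 562.95 = 1667.87
ΣP(Q1 2019)Q(Q1 2019) = 6.57×67 + 3.06×95 + 2.00×249 + 0.13×154 + 20.85×22 = 440.19 + 290.7 + 498 + 20.02 + 458.7 = 1707.61
L = 1667.87 / 1707.61 × 100 = 97.6728
Paasche component (current-period weights):
ΣP(Q2 2019)Q(Q2 2019) = 8.97×52 + 3.83×72 + 1.41×259 + 0.14×192 + 21.73×27 = 466.44 + 275.76 + 365.19 + 26.88 + 586.71 = 1720.98
ΣP(Q2 2019)Q(Q1 2019) = 8.97×67 + 3.83×95 + 1.41×249 + 0.14×154 + 21.73×22 = 600.99 + 363.85 + 351.09 + 21.56 + 478.06 = 1815.55
P = 1720.98 / 1815.55 × 100 = 94.7911
Fisher = √(L × P) = √(97.6728 × 94.7911) = 96.2212

96.22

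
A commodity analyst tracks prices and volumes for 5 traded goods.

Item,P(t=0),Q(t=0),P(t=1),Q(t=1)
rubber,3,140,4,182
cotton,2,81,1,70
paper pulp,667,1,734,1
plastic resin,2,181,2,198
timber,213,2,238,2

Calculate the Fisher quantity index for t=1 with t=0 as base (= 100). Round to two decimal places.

Laspeyres component (base-period weights):
ΣP(t=0)Q(t=1) = 3×182 + 2×70 + 667×1 + 2×198 + 213×2 = 546 + 140 + 667 + 396 + 426 = 2175
ΣP(t=0)Q(t=0) = 3×140 + 2×81 + 667×1 + 2×181 + 213×2 = 420 + 162 + 667 + 362 + 426 = 2037
L = 2175 / 2037 × 100 = 106.7747
Paasche component (current-period weights):
ΣP(t=1)Q(t=1) = 4×182 + 1×70 + 734×1 + 2×198 + 238×2 = 728 + 70 + 734 + 396 + 476 = 2404
ΣP(t=1)Q(t=0) = 4×140 + 1×81 + 734×1 + 2×181 + 238×2 = 560 + 81 + 734 + 362 + 476 = 2213
P = 2404 / 2213 × 100 = 108.6308
Fisher = √(L × P) = √(106.7747 × 108.6308) = 107.6987

107.70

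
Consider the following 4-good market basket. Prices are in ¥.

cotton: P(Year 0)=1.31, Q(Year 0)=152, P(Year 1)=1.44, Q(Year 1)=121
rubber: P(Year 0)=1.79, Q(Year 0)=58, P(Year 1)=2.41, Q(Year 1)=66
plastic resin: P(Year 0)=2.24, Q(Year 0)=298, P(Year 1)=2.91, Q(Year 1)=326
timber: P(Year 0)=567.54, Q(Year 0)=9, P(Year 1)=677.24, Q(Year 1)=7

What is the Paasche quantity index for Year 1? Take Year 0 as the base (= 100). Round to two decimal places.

82.27

Paasche quantity index uses current-period prices as weights.
ΣP(Year 1)·Q(Year 1) = 1.44×121 + 2.41×66 + 2.91×326 + 677.24×7 = 174.24 + 159.06 + 948.66 + 4740.68 = 6022.64
ΣP(Year 1)·Q(Year 0) = 1.44×152 + 2.41×58 + 2.91×298 + 677.24×9 = 218.88 + 139.78 + 867.18 + 6095.16 = 7321
Index = 6022.64 / 7321 × 100 = 82.2653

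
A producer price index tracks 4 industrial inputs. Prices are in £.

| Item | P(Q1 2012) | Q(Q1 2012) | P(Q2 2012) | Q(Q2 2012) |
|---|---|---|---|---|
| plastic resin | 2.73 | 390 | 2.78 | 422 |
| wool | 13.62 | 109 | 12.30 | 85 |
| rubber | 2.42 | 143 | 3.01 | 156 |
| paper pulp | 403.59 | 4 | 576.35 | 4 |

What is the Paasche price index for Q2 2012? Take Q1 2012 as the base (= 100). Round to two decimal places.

116.09

Paasche price index uses current-period quantities as weights.
ΣP(Q2 2012)·Q(Q2 2012) = 2.78×422 + 12.30×85 + 3.01×156 + 576.35×4 = 1173.16 + 1045.5 + 469.56 + 2305.4 = 4993.62
ΣP(Q1 2012)·Q(Q2 2012) = 2.73×422 + 13.62×85 + 2.42×156 + 403.59×4 = 1152.06 + 1157.7 + 377.52 + 1614.36 = 4301.64
Index = 4993.62 / 4301.64 × 100 = 116.0864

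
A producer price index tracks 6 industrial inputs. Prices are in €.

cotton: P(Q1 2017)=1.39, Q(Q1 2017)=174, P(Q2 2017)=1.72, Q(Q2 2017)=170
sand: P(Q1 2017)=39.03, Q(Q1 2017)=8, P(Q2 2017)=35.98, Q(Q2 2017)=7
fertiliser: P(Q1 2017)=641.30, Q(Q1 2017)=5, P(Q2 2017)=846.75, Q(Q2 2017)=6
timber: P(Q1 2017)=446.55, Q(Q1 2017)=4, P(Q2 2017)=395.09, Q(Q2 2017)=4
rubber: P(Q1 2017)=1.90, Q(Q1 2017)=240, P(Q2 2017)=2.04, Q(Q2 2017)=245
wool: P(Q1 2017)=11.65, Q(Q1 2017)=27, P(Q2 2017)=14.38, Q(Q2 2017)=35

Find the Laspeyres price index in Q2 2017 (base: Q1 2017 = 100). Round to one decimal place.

115.2

Laspeyres price index uses base-period quantities as weights.
ΣP(Q2 2017)·Q(Q1 2017) = 1.72×174 + 35.98×8 + 846.75×5 + 395.09×4 + 2.04×240 + 14.38×27 = 299.28 + 287.84 + 4233.75 + 1580.36 + 489.6 + 388.26 = 7279.09
ΣP(Q1 2017)·Q(Q1 2017) = 1.39×174 + 39.03×8 + 641.30×5 + 446.55×4 + 1.90×240 + 11.65×27 = 241.86 + 312.24 + 3206.5 + 1786.2 + 456 + 314.55 = 6317.35
Index = 7279.09 / 6317.35 × 100 = 115.2238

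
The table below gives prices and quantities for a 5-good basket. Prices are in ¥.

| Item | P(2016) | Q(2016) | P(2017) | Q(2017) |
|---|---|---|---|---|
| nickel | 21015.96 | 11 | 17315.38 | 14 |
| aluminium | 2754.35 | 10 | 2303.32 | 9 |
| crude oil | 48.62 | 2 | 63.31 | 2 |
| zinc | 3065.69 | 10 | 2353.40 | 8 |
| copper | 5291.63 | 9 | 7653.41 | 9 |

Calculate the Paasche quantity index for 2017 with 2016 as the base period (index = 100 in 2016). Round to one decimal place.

114.7

Paasche quantity index uses current-period prices as weights.
ΣP(2017)·Q(2017) = 17315.38×14 + 2303.32×9 + 63.31×2 + 2353.40×8 + 7653.41×9 = 242415.32 + 20729.88 + 126.62 + 18827.2 + 68880.69 = 350979.71
ΣP(2017)·Q(2016) = 17315.38×11 + 2303.32×10 + 63.31×2 + 2353.40×10 + 7653.41×9 = 190469.18 + 23033.2 + 126.62 + 23534 + 68880.69 = 306043.69
Index = 350979.71 / 306043.69 × 100 = 114.6829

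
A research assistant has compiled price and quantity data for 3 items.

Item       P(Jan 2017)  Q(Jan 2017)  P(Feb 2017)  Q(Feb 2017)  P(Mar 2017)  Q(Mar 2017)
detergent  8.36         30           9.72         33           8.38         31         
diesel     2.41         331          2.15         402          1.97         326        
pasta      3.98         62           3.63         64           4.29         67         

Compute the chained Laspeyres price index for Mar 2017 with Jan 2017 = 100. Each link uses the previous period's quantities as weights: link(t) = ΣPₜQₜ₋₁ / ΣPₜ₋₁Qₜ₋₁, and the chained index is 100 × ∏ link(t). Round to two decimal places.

Link Jan 2017→Feb 2017:
ΣP(Feb 2017)Q(Jan 2017) = 9.72×30 + 2.15×331 + 3.63×62 = 291.6 + 711.65 + 225.06 = 1228.31
ΣP(Jan 2017)Q(Jan 2017) = 8.36×30 + 2.41×331 + 3.98×62 = 250.8 + 797.71 + 246.76 = 1295.27
link = 1228.31/1295.27 = 0.948304
Link Feb 2017→Mar 2017:
ΣP(Mar 2017)Q(Feb 2017) = 8.38×33 + 1.97×402 + 4.29×64 = 276.54 + 791.94 + 274.56 = 1343.04
ΣP(Feb 2017)Q(Feb 2017) = 9.72×33 + 2.15×402 + 3.63×64 = 320.76 + 864.3 + 232.32 = 1417.38
link = 1343.04/1417.38 = 0.947551
Chained index = 100 × 0.948304 × 0.947551 = 89.8567

89.86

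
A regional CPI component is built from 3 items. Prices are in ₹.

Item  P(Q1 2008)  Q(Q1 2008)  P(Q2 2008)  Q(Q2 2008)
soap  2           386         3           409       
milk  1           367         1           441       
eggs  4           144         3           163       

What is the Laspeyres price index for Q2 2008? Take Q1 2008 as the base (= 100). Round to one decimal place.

Laspeyres price index uses base-period quantities as weights.
ΣP(Q2 2008)·Q(Q1 2008) = 3×386 + 1×367 + 3×144 = 1158 + 367 + 432 = 1957
ΣP(Q1 2008)·Q(Q1 2008) = 2×386 + 1×367 + 4×144 = 772 + 367 + 576 = 1715
Index = 1957 / 1715 × 100 = 114.1108

114.1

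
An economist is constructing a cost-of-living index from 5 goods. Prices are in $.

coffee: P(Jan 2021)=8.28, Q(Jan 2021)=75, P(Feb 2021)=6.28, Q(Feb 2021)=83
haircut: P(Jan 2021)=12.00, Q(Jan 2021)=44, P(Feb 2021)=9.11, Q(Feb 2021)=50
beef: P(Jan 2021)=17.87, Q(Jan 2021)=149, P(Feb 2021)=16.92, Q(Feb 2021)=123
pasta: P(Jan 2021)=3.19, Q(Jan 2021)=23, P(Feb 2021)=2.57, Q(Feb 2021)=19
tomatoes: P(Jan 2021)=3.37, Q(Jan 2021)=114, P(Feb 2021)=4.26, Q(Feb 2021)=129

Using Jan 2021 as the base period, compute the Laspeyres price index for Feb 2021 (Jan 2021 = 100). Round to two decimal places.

92.23

Laspeyres price index uses base-period quantities as weights.
ΣP(Feb 2021)·Q(Jan 2021) = 6.28×75 + 9.11×44 + 16.92×149 + 2.57×23 + 4.26×114 = 471 + 400.84 + 2521.08 + 59.11 + 485.64 = 3937.67
ΣP(Jan 2021)·Q(Jan 2021) = 8.28×75 + 12.00×44 + 17.87×149 + 3.19×23 + 3.37×114 = 621 + 528 + 2662.63 + 73.37 + 384.18 = 4269.18
Index = 3937.67 / 4269.18 × 100 = 92.2348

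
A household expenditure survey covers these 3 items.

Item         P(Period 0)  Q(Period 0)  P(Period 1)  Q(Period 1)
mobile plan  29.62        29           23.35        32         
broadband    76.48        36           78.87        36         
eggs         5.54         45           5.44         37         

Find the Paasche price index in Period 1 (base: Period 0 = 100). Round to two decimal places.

96.97

Paasche price index uses current-period quantities as weights.
ΣP(Period 1)·Q(Period 1) = 23.35×32 + 78.87×36 + 5.44×37 = 747.2 + 2839.32 + 201.28 = 3787.8
ΣP(Period 0)·Q(Period 1) = 29.62×32 + 76.48×36 + 5.54×37 = 947.84 + 2753.28 + 204.98 = 3906.1
Index = 3787.8 / 3906.1 × 100 = 96.9714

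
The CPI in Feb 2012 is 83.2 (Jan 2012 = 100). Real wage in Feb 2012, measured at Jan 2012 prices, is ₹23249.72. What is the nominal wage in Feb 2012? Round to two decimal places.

19343.77

Nominal = Real × (Index/100) = 23249.72 × (83.2/100)
        = 23249.72 × 0.832 = 19343.7670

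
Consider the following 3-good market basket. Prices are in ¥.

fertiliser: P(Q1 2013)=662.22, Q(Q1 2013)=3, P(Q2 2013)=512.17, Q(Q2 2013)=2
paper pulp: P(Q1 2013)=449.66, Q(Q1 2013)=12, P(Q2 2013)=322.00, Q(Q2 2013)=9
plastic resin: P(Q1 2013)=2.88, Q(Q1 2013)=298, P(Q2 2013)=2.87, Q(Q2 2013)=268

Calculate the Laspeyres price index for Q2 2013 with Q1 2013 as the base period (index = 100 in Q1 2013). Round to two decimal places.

Laspeyres price index uses base-period quantities as weights.
ΣP(Q2 2013)·Q(Q1 2013) = 512.17×3 + 322.00×12 + 2.87×298 = 1536.51 + 3864 + 855.26 = 6255.77
ΣP(Q1 2013)·Q(Q1 2013) = 662.22×3 + 449.66×12 + 2.88×298 = 1986.66 + 5395.92 + 858.24 = 8240.82
Index = 6255.77 / 8240.82 × 100 = 75.9120

75.91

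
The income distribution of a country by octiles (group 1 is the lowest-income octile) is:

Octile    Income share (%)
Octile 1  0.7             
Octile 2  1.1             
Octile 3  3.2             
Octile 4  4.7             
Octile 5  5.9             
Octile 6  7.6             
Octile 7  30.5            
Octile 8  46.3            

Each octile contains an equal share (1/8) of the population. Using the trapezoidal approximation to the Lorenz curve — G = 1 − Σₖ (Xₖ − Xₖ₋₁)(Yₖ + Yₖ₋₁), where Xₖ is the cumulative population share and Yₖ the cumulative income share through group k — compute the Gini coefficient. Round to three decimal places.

Cumulative income shares Yₖ: 0.0070, 0.0180, 0.0500, 0.0970, 0.1560, 0.2320, 0.5370, 1.0000
Σ (Xₖ−Xₖ₋₁)(Yₖ+Yₖ₋₁) = (1/8)(0.0070+0.0000) + (1/8)(0.0180+0.0070) + (1/8)(0.0500+0.0180) + (1/8)(0.0970+0.0500) + (1/8)(0.1560+0.0970) + (1/8)(0.2320+0.1560) + (1/8)(0.5370+0.2320) + (1/8)(1.0000+0.5370)
  = 0.0009 + 0.0031 + 0.0085 + 0.0184 + 0.0316 + 0.0485 + 0.0961 + 0.1921 = 0.3992
G = 1 − 0.3992 = 0.6008

0.601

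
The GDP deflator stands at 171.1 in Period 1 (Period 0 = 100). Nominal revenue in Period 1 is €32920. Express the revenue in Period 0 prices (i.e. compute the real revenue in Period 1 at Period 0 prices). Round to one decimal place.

Real = Nominal ÷ (Index/100) = 32920 ÷ (171.1/100)
     = 32920 ÷ 1.711 = 19240.2104

19240.2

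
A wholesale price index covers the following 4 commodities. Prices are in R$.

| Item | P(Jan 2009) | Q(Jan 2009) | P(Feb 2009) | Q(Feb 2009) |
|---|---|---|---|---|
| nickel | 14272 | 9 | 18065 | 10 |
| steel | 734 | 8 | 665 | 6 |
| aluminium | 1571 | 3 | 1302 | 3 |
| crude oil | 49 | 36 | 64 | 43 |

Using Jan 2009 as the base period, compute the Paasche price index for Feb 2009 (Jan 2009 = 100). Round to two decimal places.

Paasche price index uses current-period quantities as weights.
ΣP(Feb 2009)·Q(Feb 2009) = 18065×10 + 665×6 + 1302×3 + 64×43 = 180650 + 3990 + 3906 + 2752 = 191298
ΣP(Jan 2009)·Q(Feb 2009) = 14272×10 + 734×6 + 1571×3 + 49×43 = 142720 + 4404 + 4713 + 2107 = 153944
Index = 191298 / 153944 × 100 = 124.2647

124.26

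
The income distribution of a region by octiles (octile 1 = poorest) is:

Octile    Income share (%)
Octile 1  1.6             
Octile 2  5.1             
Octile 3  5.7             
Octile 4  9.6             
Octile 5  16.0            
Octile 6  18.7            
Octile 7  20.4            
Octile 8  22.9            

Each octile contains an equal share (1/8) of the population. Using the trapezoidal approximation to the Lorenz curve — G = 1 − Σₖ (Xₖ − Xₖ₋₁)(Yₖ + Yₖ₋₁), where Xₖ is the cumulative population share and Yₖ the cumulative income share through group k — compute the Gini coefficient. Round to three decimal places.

0.339

Cumulative income shares Yₖ: 0.0160, 0.0670, 0.1240, 0.2200, 0.3800, 0.5670, 0.7710, 1.0000
Σ (Xₖ−Xₖ₋₁)(Yₖ+Yₖ₋₁) = (1/8)(0.0160+0.0000) + (1/8)(0.0670+0.0160) + (1/8)(0.1240+0.0670) + (1/8)(0.2200+0.1240) + (1/8)(0.3800+0.2200) + (1/8)(0.5670+0.3800) + (1/8)(0.7710+0.5670) + (1/8)(1.0000+0.7710)
  = 0.0020 + 0.0104 + 0.0239 + 0.0430 + 0.0750 + 0.1184 + 0.1672 + 0.2214 = 0.6613
G = 1 − 0.6613 = 0.3387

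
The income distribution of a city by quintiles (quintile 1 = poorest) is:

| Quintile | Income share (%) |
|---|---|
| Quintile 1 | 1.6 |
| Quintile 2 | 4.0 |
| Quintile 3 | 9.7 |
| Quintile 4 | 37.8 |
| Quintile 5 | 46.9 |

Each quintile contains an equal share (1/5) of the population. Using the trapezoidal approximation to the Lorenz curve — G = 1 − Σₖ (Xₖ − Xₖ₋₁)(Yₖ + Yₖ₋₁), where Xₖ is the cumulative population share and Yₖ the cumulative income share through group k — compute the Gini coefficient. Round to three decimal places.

Cumulative income shares Yₖ: 0.0160, 0.0560, 0.1530, 0.5310, 1.0000
Σ (Xₖ−Xₖ₋₁)(Yₖ+Yₖ₋₁) = (1/5)(0.0160+0.0000) + (1/5)(0.0560+0.0160) + (1/5)(0.1530+0.0560) + (1/5)(0.5310+0.1530) + (1/5)(1.0000+0.5310)
  = 0.0032 + 0.0144 + 0.0418 + 0.1368 + 0.3062 = 0.5024
G = 1 − 0.5024 = 0.4976

0.498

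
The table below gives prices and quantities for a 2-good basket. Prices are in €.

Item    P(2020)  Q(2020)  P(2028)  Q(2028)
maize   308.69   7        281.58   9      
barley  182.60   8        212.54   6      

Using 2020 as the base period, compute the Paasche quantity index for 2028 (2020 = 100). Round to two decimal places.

103.76

Paasche quantity index uses current-period prices as weights.
ΣP(2028)·Q(2028) = 281.58×9 + 212.54×6 = 2534.22 + 1275.24 = 3809.46
ΣP(2028)·Q(2020) = 281.58×7 + 212.54×8 = 1971.06 + 1700.32 = 3671.38
Index = 3809.46 / 3671.38 × 100 = 103.7610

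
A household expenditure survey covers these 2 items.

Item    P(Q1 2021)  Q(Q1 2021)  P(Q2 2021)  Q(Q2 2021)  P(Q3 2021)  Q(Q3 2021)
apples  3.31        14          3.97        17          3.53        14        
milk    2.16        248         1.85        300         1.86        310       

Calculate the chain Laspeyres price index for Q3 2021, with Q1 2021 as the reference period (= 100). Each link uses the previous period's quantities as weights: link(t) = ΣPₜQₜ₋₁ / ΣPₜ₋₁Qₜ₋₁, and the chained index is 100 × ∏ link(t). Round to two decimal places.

87.74

Link Q1 2021→Q2 2021:
ΣP(Q2 2021)Q(Q1 2021) = 3.97×14 + 1.85×248 = 55.58 + 458.8 = 514.38
ΣP(Q1 2021)Q(Q1 2021) = 3.31×14 + 2.16×248 = 46.34 + 535.68 = 582.02
link = 514.38/582.02 = 0.883784
Link Q2 2021→Q3 2021:
ΣP(Q3 2021)Q(Q2 2021) = 3.53×17 + 1.86×300 = 60.01 + 558 = 618.01
ΣP(Q2 2021)Q(Q2 2021) = 3.97×17 + 1.85×300 = 67.49 + 555 = 622.49
link = 618.01/622.49 = 0.992803
Chained index = 100 × 0.883784 × 0.992803 = 87.7424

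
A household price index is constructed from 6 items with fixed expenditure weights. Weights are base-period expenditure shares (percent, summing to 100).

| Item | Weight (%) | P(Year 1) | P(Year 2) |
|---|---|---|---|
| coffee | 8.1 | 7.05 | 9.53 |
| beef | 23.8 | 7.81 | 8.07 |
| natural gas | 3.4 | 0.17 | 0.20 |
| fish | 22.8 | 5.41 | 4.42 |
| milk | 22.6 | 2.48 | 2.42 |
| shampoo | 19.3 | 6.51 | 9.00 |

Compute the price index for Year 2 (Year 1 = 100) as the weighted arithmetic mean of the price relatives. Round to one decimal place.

coffee: 8.1 × (9.53/7.05) = 8.1 × 1.351773 = 10.9494
beef: 23.8 × (8.07/7.81) = 23.8 × 1.033291 = 24.5923
natural gas: 3.4 × (0.20/0.17) = 3.4 × 1.176471 = 4.0000
fish: 22.8 × (4.42/5.41) = 22.8 × 0.817006 = 18.6277
milk: 22.6 × (2.42/2.48) = 22.6 × 0.975806 = 22.0532
shampoo: 19.3 × (9.00/6.51) = 19.3 × 1.382488 = 26.6820
Index = Σ wᵢ·(p₁ᵢ/p₀ᵢ) = 10.9494 + 24.5923 + 4.0000 + 18.6277 + 22.0532 + 26.6820 = 106.9047

106.9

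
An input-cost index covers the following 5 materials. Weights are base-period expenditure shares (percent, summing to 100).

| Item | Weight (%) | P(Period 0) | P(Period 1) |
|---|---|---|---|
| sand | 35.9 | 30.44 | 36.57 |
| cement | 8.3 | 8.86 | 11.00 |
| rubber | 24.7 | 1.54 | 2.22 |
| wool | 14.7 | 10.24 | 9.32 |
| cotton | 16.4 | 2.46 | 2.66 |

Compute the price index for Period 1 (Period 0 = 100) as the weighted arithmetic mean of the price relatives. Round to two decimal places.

sand: 35.9 × (36.57/30.44) = 35.9 × 1.201380 = 43.1295
cement: 8.3 × (11.00/8.86) = 8.3 × 1.241535 = 10.3047
rubber: 24.7 × (2.22/1.54) = 24.7 × 1.441558 = 35.6065
wool: 14.7 × (9.32/10.24) = 14.7 × 0.910156 = 13.3793
cotton: 16.4 × (2.66/2.46) = 16.4 × 1.081301 = 17.7333
Index = Σ wᵢ·(p₁ᵢ/p₀ᵢ) = 43.1295 + 10.3047 + 35.6065 + 13.3793 + 17.7333 = 120.1534

120.15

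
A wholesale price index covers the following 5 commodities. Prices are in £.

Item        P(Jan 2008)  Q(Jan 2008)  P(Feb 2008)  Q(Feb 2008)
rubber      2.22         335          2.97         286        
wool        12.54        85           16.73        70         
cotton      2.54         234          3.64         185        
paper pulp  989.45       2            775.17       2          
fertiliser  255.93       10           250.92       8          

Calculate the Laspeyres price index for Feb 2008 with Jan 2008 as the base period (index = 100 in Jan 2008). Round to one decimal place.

105.6

Laspeyres price index uses base-period quantities as weights.
ΣP(Feb 2008)·Q(Jan 2008) = 2.97×335 + 16.73×85 + 3.64×234 + 775.17×2 + 250.92×10 = 994.95 + 1422.05 + 851.76 + 1550.34 + 2509.2 = 7328.3
ΣP(Jan 2008)·Q(Jan 2008) = 2.22×335 + 12.54×85 + 2.54×234 + 989.45×2 + 255.93×10 = 743.7 + 1065.9 + 594.36 + 1978.9 + 2559.3 = 6942.16
Index = 7328.3 / 6942.16 × 100 = 105.5622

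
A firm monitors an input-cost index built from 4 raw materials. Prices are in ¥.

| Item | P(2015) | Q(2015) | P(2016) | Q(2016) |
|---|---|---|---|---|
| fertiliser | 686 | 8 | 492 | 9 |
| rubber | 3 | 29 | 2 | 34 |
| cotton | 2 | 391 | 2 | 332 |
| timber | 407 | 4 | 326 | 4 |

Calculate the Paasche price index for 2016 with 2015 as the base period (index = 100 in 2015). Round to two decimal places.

Paasche price index uses current-period quantities as weights.
ΣP(2016)·Q(2016) = 492×9 + 2×34 + 2×332 + 326×4 = 4428 + 68 + 664 + 1304 = 6464
ΣP(2015)·Q(2016) = 686×9 + 3×34 + 2×332 + 407×4 = 6174 + 102 + 664 + 1628 = 8568
Index = 6464 / 8568 × 100 = 75.4435

75.44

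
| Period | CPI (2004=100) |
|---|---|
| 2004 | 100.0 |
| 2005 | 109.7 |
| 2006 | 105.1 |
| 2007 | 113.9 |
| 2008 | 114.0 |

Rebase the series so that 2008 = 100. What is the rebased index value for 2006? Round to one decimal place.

Rebased(2006) = 105.1 / 114.0 × 100 = 92.1930

92.2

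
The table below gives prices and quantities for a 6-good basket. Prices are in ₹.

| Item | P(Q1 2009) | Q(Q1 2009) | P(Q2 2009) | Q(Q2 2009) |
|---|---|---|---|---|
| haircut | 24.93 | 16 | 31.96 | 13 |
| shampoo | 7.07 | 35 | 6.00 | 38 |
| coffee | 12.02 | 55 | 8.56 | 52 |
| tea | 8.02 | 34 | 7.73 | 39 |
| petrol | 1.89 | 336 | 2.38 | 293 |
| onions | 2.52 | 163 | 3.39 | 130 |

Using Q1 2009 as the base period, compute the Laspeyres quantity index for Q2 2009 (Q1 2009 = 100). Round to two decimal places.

Laspeyres quantity index uses base-period prices as weights.
ΣP(Q1 2009)·Q(Q2 2009) = 24.93×13 + 7.07×38 + 12.02×52 + 8.02×39 + 1.89×293 + 2.52×130 = 324.09 + 268.66 + 625.04 + 312.78 + 553.77 + 327.6 = 2411.94
ΣP(Q1 2009)·Q(Q1 2009) = 24.93×16 + 7.07×35 + 12.02×55 + 8.02×34 + 1.89×336 + 2.52×163 = 398.88 + 247.45 + 661.1 + 272.68 + 635.04 + 410.76 = 2625.91
Index = 2411.94 / 2625.91 × 100 = 91.8516

91.85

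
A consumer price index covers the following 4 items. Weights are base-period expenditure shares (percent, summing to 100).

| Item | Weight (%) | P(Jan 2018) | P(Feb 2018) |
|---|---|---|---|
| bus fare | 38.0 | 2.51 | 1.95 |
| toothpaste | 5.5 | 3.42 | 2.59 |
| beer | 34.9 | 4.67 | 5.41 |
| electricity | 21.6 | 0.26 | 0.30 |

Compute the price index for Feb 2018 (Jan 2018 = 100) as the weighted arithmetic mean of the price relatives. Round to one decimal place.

99.0

bus fare: 38.0 × (1.95/2.51) = 38.0 × 0.776892 = 29.5219
toothpaste: 5.5 × (2.59/3.42) = 5.5 × 0.757310 = 4.1652
beer: 34.9 × (5.41/4.67) = 34.9 × 1.158458 = 40.4302
electricity: 21.6 × (0.30/0.26) = 21.6 × 1.153846 = 24.9231
Index = Σ wᵢ·(p₁ᵢ/p₀ᵢ) = 29.5219 + 4.1652 + 40.4302 + 24.9231 = 99.0404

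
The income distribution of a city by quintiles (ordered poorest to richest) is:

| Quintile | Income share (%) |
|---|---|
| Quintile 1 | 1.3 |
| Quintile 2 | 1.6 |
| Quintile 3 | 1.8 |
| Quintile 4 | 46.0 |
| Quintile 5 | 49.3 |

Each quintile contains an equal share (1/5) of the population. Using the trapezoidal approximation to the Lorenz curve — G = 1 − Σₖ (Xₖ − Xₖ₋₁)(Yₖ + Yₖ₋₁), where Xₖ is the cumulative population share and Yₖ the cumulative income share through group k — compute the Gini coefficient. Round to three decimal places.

Cumulative income shares Yₖ: 0.0130, 0.0290, 0.0470, 0.5070, 1.0000
Σ (Xₖ−Xₖ₋₁)(Yₖ+Yₖ₋₁) = (1/5)(0.0130+0.0000) + (1/5)(0.0290+0.0130) + (1/5)(0.0470+0.0290) + (1/5)(0.5070+0.0470) + (1/5)(1.0000+0.5070)
  = 0.0026 + 0.0084 + 0.0152 + 0.1108 + 0.3014 = 0.4384
G = 1 − 0.4384 = 0.5616

0.562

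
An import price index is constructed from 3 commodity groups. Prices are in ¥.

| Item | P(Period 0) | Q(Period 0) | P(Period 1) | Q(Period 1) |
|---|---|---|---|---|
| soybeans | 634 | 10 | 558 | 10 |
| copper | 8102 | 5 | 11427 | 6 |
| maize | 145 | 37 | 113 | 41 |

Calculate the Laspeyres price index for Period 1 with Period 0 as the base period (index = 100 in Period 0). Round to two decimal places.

128.12

Laspeyres price index uses base-period quantities as weights.
ΣP(Period 1)·Q(Period 0) = 558×10 + 11427×5 + 113×37 = 5580 + 57135 + 4181 = 66896
ΣP(Period 0)·Q(Period 0) = 634×10 + 8102×5 + 145×37 = 6340 + 40510 + 5365 = 52215
Index = 66896 / 52215 × 100 = 128.1164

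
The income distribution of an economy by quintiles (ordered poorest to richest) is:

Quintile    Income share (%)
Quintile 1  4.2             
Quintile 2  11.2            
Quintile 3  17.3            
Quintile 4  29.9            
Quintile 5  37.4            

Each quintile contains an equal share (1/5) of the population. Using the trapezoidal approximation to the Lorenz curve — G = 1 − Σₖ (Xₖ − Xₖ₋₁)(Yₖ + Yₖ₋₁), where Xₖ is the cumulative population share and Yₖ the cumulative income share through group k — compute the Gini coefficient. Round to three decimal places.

Cumulative income shares Yₖ: 0.0420, 0.1540, 0.3270, 0.6260, 1.0000
Σ (Xₖ−Xₖ₋₁)(Yₖ+Yₖ₋₁) = (1/5)(0.0420+0.0000) + (1/5)(0.1540+0.0420) + (1/5)(0.3270+0.1540) + (1/5)(0.6260+0.3270) + (1/5)(1.0000+0.6260)
  = 0.0084 + 0.0392 + 0.0962 + 0.1906 + 0.3252 = 0.6596
G = 1 − 0.6596 = 0.3404

0.340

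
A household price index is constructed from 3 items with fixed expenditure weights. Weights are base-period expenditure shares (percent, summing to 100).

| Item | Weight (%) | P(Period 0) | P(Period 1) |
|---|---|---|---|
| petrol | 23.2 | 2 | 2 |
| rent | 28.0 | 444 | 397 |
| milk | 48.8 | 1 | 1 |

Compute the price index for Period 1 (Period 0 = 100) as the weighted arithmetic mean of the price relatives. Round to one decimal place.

petrol: 23.2 × (2/2) = 23.2 × 1.000000 = 23.2000
rent: 28.0 × (397/444) = 28.0 × 0.894144 = 25.0360
milk: 48.8 × (1/1) = 48.8 × 1.000000 = 48.8000
Index = Σ wᵢ·(p₁ᵢ/p₀ᵢ) = 23.2000 + 25.0360 + 48.8000 = 97.0360

97.0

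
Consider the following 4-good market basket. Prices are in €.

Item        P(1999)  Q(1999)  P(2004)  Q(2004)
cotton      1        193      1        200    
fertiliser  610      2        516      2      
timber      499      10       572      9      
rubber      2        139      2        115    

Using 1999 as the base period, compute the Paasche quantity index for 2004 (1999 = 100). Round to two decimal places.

Paasche quantity index uses current-period prices as weights.
ΣP(2004)·Q(2004) = 1×200 + 516×2 + 572×9 + 2×115 = 200 + 1032 + 5148 + 230 = 6610
ΣP(2004)·Q(1999) = 1×193 + 516×2 + 572×10 + 2×139 = 193 + 1032 + 5720 + 278 = 7223
Index = 6610 / 7223 × 100 = 91.5132

91.51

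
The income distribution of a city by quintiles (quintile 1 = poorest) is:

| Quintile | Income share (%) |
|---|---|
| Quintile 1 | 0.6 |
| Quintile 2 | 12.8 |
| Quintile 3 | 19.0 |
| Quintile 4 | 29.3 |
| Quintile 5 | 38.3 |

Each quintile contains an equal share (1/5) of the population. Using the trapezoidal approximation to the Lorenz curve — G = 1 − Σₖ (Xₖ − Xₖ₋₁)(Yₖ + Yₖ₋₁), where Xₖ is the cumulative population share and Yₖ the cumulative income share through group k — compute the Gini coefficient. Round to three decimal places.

Cumulative income shares Yₖ: 0.0060, 0.1340, 0.3240, 0.6170, 1.0000
Σ (Xₖ−Xₖ₋₁)(Yₖ+Yₖ₋₁) = (1/5)(0.0060+0.0000) + (1/5)(0.1340+0.0060) + (1/5)(0.3240+0.1340) + (1/5)(0.6170+0.3240) + (1/5)(1.0000+0.6170)
  = 0.0012 + 0.0280 + 0.0916 + 0.1882 + 0.3234 = 0.6324
G = 1 − 0.6324 = 0.3676

0.368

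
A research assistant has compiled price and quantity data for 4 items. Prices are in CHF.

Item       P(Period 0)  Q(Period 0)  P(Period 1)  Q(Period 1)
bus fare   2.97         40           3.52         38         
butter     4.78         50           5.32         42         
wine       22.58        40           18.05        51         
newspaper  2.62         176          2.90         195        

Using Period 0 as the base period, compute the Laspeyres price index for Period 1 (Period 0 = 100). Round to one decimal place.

95.2

Laspeyres price index uses base-period quantities as weights.
ΣP(Period 1)·Q(Period 0) = 3.52×40 + 5.32×50 + 18.05×40 + 2.90×176 = 140.8 + 266 + 722 + 510.4 = 1639.2
ΣP(Period 0)·Q(Period 0) = 2.97×40 + 4.78×50 + 22.58×40 + 2.62×176 = 118.8 + 239 + 903.2 + 461.12 = 1722.12
Index = 1639.2 / 1722.12 × 100 = 95.1850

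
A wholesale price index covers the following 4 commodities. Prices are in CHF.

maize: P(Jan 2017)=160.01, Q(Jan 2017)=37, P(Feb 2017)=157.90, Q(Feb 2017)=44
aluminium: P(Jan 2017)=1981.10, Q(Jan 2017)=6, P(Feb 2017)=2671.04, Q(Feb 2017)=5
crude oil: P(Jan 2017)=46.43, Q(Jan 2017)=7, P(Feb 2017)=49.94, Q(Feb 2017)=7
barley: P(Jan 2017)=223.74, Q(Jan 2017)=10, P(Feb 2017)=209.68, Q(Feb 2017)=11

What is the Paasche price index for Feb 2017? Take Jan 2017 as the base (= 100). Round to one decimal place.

116.4

Paasche price index uses current-period quantities as weights.
ΣP(Feb 2017)·Q(Feb 2017) = 157.90×44 + 2671.04×5 + 49.94×7 + 209.68×11 = 6947.6 + 13355.2 + 349.58 + 2306.48 = 22958.86
ΣP(Jan 2017)·Q(Feb 2017) = 160.01×44 + 1981.10×5 + 46.43×7 + 223.74×11 = 7040.44 + 9905.5 + 325.01 + 2461.14 = 19732.09
Index = 22958.86 / 19732.09 × 100 = 116.3529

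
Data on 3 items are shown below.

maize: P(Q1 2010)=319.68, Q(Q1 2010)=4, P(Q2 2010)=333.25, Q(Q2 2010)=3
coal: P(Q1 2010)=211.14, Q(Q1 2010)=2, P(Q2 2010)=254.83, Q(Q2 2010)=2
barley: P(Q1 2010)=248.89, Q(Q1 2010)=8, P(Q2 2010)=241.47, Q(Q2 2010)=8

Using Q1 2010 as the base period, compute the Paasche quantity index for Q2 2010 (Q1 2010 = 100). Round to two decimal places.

Paasche quantity index uses current-period prices as weights.
ΣP(Q2 2010)·Q(Q2 2010) = 333.25×3 + 254.83×2 + 241.47×8 = 999.75 + 509.66 + 1931.76 = 3441.17
ΣP(Q2 2010)·Q(Q1 2010) = 333.25×4 + 254.83×2 + 241.47×8 = 1333 + 509.66 + 1931.76 = 3774.42
Index = 3441.17 / 3774.42 × 100 = 91.1708

91.17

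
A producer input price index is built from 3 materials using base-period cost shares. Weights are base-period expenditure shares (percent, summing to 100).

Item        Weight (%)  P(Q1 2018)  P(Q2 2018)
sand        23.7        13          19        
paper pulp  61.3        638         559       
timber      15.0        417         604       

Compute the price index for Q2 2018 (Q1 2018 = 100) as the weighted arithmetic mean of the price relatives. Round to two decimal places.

sand: 23.7 × (19/13) = 23.7 × 1.461538 = 34.6385
paper pulp: 61.3 × (559/638) = 61.3 × 0.876176 = 53.7096
timber: 15.0 × (604/417) = 15.0 × 1.448441 = 21.7266
Index = Σ wᵢ·(p₁ᵢ/p₀ᵢ) = 34.6385 + 53.7096 + 21.7266 = 110.0746

110.07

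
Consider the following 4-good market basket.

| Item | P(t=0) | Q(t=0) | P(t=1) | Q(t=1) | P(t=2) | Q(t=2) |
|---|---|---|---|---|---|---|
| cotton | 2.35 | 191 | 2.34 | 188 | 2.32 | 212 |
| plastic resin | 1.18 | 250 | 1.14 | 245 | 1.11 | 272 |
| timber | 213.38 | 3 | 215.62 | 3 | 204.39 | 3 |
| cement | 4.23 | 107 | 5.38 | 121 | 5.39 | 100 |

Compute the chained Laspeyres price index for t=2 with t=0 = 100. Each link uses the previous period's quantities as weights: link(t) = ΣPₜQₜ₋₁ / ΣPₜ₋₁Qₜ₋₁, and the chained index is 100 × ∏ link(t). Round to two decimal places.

104.12

Link t=0→t=1:
ΣP(t=1)Q(t=0) = 2.34×191 + 1.14×250 + 215.62×3 + 5.38×107 = 446.94 + 285 + 646.86 + 575.66 = 1954.46
ΣP(t=0)Q(t=0) = 2.35×191 + 1.18×250 + 213.38×3 + 4.23×107 = 448.85 + 295 + 640.14 + 452.61 = 1836.6
link = 1954.46/1836.6 = 1.064173
Link t=1→t=2:
ΣP(t=2)Q(t=1) = 2.32×188 + 1.11×245 + 204.39×3 + 5.39×121 = 436.16 + 271.95 + 613.17 + 652.19 = 1973.47
ΣP(t=1)Q(t=1) = 2.34×188 + 1.14×245 + 215.62×3 + 5.38×121 = 439.92 + 279.3 + 646.86 + 650.98 = 2017.06
link = 1973.47/2017.06 = 0.978389
Chained index = 100 × 1.064173 × 0.978389 = 104.1175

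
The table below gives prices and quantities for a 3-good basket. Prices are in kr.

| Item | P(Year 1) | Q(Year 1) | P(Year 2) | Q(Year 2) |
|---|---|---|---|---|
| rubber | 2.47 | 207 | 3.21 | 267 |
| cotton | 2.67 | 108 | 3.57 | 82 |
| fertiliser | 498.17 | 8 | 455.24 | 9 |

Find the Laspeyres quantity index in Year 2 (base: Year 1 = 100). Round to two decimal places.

Laspeyres quantity index uses base-period prices as weights.
ΣP(Year 1)·Q(Year 2) = 2.47×267 + 2.67×82 + 498.17×9 = 659.49 + 218.94 + 4483.53 = 5361.96
ΣP(Year 1)·Q(Year 1) = 2.47×207 + 2.67×108 + 498.17×8 = 511.29 + 288.36 + 3985.36 = 4785.01
Index = 5361.96 / 4785.01 × 100 = 112.0574

112.06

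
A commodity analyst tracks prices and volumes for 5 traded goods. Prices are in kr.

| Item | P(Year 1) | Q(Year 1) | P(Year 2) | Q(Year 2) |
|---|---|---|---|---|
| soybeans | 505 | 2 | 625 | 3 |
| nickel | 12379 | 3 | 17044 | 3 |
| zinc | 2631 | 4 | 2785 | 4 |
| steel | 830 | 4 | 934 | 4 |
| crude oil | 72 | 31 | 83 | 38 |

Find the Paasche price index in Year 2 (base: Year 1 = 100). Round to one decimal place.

128.6

Paasche price index uses current-period quantities as weights.
ΣP(Year 2)·Q(Year 2) = 625×3 + 17044×3 + 2785×4 + 934×4 + 83×38 = 1875 + 51132 + 11140 + 3736 + 3154 = 71037
ΣP(Year 1)·Q(Year 2) = 505×3 + 12379×3 + 2631×4 + 830×4 + 72×38 = 1515 + 37137 + 10524 + 3320 + 2736 = 55232
Index = 71037 / 55232 × 100 = 128.6157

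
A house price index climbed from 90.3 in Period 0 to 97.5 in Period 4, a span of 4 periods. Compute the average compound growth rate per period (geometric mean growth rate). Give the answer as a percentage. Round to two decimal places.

Growth factor = (97.5/90.3)^(1/4) = (1.079734)^(1/4) = 1.019364
Growth rate = 1.019364 − 1 = 0.019364 = 1.9364%

1.94%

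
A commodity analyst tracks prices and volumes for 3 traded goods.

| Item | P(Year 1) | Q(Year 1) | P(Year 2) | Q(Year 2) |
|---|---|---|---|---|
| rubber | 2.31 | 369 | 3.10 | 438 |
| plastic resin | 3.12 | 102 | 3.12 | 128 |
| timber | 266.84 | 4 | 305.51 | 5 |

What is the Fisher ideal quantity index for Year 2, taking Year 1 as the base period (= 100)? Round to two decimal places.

122.52

Laspeyres component (base-period weights):
ΣP(Year 1)Q(Year 2) = 2.31×438 + 3.12×128 + 266.84×5 = 1011.78 + 399.36 + 1334.2 = 2745.34
ΣP(Year 1)Q(Year 1) = 2.31×369 + 3.12×102 + 266.84×4 = 852.39 + 318.24 + 1067.36 = 2237.99
L = 2745.34 / 2237.99 × 100 = 122.6699
Paasche component (current-period weights):
ΣP(Year 2)Q(Year 2) = 3.10×438 + 3.12×128 + 305.51×5 = 1357.8 + 399.36 + 1527.55 = 3284.71
ΣP(Year 2)Q(Year 1) = 3.10×369 + 3.12×102 + 305.51×4 = 1143.9 + 318.24 + 1222.04 = 2684.18
P = 3284.71 / 2684.18 × 100 = 122.3729
Fisher = √(L × P) = √(122.6699 × 122.3729) = 122.5213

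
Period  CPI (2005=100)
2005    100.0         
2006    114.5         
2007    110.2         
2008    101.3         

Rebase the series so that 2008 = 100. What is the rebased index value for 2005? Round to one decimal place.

Rebased(2005) = 100.0 / 101.3 × 100 = 98.7167

98.7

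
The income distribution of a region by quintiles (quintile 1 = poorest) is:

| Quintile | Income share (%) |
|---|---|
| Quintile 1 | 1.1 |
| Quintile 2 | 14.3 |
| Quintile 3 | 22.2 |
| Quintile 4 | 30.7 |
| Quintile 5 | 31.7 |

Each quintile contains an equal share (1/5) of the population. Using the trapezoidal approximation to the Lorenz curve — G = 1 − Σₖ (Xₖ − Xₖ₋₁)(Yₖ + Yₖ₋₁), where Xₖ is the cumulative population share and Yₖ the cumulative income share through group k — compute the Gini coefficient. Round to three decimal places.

Cumulative income shares Yₖ: 0.0110, 0.1540, 0.3760, 0.6830, 1.0000
Σ (Xₖ−Xₖ₋₁)(Yₖ+Yₖ₋₁) = (1/5)(0.0110+0.0000) + (1/5)(0.1540+0.0110) + (1/5)(0.3760+0.1540) + (1/5)(0.6830+0.3760) + (1/5)(1.0000+0.6830)
  = 0.0022 + 0.0330 + 0.1060 + 0.2118 + 0.3366 = 0.6896
G = 1 − 0.6896 = 0.3104

0.310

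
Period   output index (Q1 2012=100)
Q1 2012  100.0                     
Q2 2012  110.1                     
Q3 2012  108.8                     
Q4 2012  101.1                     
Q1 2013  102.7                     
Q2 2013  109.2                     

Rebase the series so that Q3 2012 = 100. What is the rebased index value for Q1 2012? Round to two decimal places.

91.91

Rebased(Q1 2012) = 100.0 / 108.8 × 100 = 91.9118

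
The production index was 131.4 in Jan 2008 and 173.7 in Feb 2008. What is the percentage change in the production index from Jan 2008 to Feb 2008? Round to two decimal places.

32.19%

Change = (173.7 − 131.4) / 131.4 × 100
       = 42.3 / 131.4 × 100 = 32.1918%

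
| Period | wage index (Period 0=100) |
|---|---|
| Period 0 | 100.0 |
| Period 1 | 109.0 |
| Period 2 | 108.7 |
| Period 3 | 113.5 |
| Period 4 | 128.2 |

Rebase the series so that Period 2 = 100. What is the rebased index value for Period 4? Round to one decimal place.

Rebased(Period 4) = 128.2 / 108.7 × 100 = 117.9393

117.9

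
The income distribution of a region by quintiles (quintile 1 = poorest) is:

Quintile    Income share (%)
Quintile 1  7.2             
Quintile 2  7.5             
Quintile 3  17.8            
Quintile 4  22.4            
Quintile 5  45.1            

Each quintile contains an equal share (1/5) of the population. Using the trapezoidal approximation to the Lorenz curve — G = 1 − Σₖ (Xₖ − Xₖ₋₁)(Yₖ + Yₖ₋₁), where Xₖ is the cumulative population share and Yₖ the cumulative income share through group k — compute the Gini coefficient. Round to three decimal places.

0.363

Cumulative income shares Yₖ: 0.0720, 0.1470, 0.3250, 0.5490, 1.0000
Σ (Xₖ−Xₖ₋₁)(Yₖ+Yₖ₋₁) = (1/5)(0.0720+0.0000) + (1/5)(0.1470+0.0720) + (1/5)(0.3250+0.1470) + (1/5)(0.5490+0.3250) + (1/5)(1.0000+0.5490)
  = 0.0144 + 0.0438 + 0.0944 + 0.1748 + 0.3098 = 0.6372
G = 1 − 0.6372 = 0.3628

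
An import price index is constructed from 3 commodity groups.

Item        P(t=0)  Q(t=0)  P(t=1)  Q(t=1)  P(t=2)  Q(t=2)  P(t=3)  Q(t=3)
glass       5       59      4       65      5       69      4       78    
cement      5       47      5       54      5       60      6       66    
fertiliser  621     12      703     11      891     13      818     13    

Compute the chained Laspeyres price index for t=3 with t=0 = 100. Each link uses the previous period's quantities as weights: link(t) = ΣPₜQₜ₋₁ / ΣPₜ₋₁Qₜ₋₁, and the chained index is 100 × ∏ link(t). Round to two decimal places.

129.39

Link t=0→t=1:
ΣP(t=1)Q(t=0) = 4×59 + 5×47 + 703×12 = 236 + 235 + 8436 = 8907
ΣP(t=0)Q(t=0) = 5×59 + 5×47 + 621×12 = 295 + 235 + 7452 = 7982
link = 8907/7982 = 1.115886
Link t=1→t=2:
ΣP(t=2)Q(t=1) = 5×65 + 5×54 + 891×11 = 325 + 270 + 9801 = 10396
ΣP(t=1)Q(t=1) = 4×65 + 5×54 + 703×11 = 260 + 270 + 7733 = 8263
link = 10396/8263 = 1.258139
Link t=2→t=3:
ΣP(t=3)Q(t=2) = 4×69 + 6×60 + 818×13 = 276 + 360 + 10634 = 11270
ΣP(t=2)Q(t=2) = 5×69 + 5×60 + 891×13 = 345 + 300 + 11583 = 12228
link = 11270/12228 = 0.921655
Chained index = 100 × 1.115886 × 1.258139 × 0.921655 = 129.3948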